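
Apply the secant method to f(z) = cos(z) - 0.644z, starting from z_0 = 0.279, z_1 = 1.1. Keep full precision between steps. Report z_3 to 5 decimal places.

0.92825

f(z_0) = 0.781655, f(z_1) = -0.254804
z_2 = 1.100000 - (-0.254804)·(1.100000 - 0.279000)/(-0.254804 - (0.781655)) = 0.898165; f(z_2) = 0.044628
z_3 = 0.898165 - (0.044628)·(0.898165 - 1.100000)/(0.044628 - (-0.254804)) = 0.928247; f(z_3) = 0.001447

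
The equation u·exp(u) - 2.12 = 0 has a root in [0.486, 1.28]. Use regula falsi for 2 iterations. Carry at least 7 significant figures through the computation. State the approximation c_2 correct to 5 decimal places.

f(0.486000) = -1.329861, f(1.280000) = 2.483699
step 1: c = 0.762883, f(c) = -0.484036 < 0 → new bracket [0.762883, 1.280000]
step 2: c = 0.847224, f(c) = -0.143288 < 0 → new bracket [0.847224, 1.280000]

0.84722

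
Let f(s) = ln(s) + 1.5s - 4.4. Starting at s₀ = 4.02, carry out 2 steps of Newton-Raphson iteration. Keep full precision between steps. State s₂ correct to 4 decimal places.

f'(s) = 1/s + 1.5
s_0 = 4.020000: f = 3.021282, f' = 1.748756 → s_1 = 4.020000 - (3.021282)/(1.748756) = 2.292325
s_1 = 2.292325: f = -0.131945, f' = 1.936238 → s_2 = 2.292325 - (-0.131945)/(1.936238) = 2.360470

2.3605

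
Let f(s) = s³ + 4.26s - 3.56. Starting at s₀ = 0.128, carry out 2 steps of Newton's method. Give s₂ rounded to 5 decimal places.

f'(s) = 3s² + 4.26
s_0 = 0.128000: f = -3.012623, f' = 4.309152 → s_1 = 0.128000 - (-3.012623)/(4.309152) = 0.827122
s_1 = 0.827122: f = 0.529399, f' = 6.312392 → s_2 = 0.827122 - (0.529399)/(6.312392) = 0.743255

0.74326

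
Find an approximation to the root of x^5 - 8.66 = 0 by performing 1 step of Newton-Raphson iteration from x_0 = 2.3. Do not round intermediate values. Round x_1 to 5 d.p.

f'(x) = 5x^4
x_0 = 2.300000: f = 55.703430, f' = 139.920500 → x_1 = 2.300000 - (55.703430)/(139.920500) = 1.901892

1.90189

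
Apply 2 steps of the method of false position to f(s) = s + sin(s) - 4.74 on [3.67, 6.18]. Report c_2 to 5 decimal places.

f(3.670000) = -1.574159, f(6.180000) = 1.336998
step 1: c = 5.027240, f(c) = -0.663602 < 0 → new bracket [5.027240, 6.180000]
step 2: c = 5.409612, f(c) = -0.097015 < 0 → new bracket [5.409612, 6.180000]

5.40961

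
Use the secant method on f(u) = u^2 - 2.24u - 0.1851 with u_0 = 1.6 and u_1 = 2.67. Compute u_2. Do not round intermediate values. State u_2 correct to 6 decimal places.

f(u_0) = -1.209100, f(u_1) = 0.963000
u_2 = 2.670000 - (0.963000)·(2.670000 - 1.600000)/(0.963000 - (-1.209100)) = 2.195616; f(u_2) = -0.282551

2.195616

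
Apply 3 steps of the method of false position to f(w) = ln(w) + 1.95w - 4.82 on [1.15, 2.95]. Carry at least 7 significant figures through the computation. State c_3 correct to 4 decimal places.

2.0932

f(1.150000) = -2.437738, f(2.950000) = 2.014305
step 1: c = 2.135599, f(c) = 0.103165 > 0 → new bracket [1.150000, 2.135599]
step 2: c = 2.095582, f(c) = 0.006216 > 0 → new bracket [1.150000, 2.095582]
step 3: c = 2.093177, f(c) = 0.000378 > 0 → new bracket [1.150000, 2.093177]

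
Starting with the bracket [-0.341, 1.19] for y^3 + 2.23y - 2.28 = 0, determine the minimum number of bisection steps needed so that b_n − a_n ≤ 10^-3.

Initial width b − a = 1.19 − -0.341 = 1.531000.
After n steps the width is (b−a)/2^n; need (b−a)/2^n ≤ 10^-3.
So n ≥ log₂(1.531000/10^-3) = log₂(1531.0000) ≈ 10.5803.
Hence n = 11.

11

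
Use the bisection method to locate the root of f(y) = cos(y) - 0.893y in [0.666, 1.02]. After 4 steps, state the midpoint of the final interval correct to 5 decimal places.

0.78769

f(0.666000) = 0.191561, f(1.020000) = -0.387494 (opposite signs)
step 1: m = 0.843000, f(m) = -0.087573 < 0 → root in [0.666000, 0.843000]
step 2: m = 0.754500, f(m) = 0.054846 > 0 → root in [0.754500, 0.843000]
step 3: m = 0.798750, f(m) = -0.015681 < 0 → root in [0.754500, 0.798750]
step 4: m = 0.776625, f(m) = 0.019757 > 0 → root in [0.776625, 0.798750]
Midpoint of [0.776625, 0.798750] = 0.787687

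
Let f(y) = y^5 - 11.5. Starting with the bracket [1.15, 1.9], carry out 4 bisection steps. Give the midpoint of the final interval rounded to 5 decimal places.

f(1.150000) = -9.488643, f(1.900000) = 13.260990 (opposite signs)
step 1: m = 1.525000, f(m) = -3.251989 < 0 → root in [1.525000, 1.900000]
step 2: m = 1.712500, f(m) = 3.228309 > 0 → root in [1.525000, 1.712500]
step 3: m = 1.618750, f(m) = -0.385270 < 0 → root in [1.618750, 1.712500]
step 4: m = 1.665625, f(m) = 1.319945 > 0 → root in [1.618750, 1.665625]
Midpoint of [1.618750, 1.665625] = 1.642187

1.64219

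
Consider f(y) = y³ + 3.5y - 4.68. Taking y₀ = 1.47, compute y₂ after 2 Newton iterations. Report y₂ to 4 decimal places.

Newton update: y ← y − f(y)/f'(y).
f'(y) = 3y² + 3.5
y_0 = 1.470000: f = 3.641523, f' = 9.982700 → y_1 = 1.470000 - (3.641523)/(9.982700) = 1.105217
y_1 = 1.105217: f = 0.538284, f' = 7.164511 → y_2 = 1.105217 - (0.538284)/(7.164511) = 1.030085

1.0301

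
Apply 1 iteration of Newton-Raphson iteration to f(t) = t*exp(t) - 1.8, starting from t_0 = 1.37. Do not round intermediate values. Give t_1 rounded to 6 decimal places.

0.984934

f'(t) = (t+1)*exp(t)
t_0 = 1.370000: f = 3.591430, f' = 9.326781 → t_1 = 1.370000 - (3.591430)/(9.326781) = 0.984934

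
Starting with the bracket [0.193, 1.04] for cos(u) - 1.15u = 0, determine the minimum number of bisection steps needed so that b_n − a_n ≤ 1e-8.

Initial width b − a = 1.04 − 0.193 = 0.847000.
After n steps the width is (b−a)/2^n; need (b−a)/2^n ≤ 1e-8.
So n ≥ log₂(0.847000/1e-8) = log₂(84700000.0000) ≈ 26.3359.
Hence n = 27.

27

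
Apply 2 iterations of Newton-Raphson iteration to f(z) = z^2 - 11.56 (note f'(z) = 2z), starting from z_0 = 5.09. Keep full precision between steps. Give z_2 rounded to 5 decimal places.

Newton update: z ← z − f(z)/f'(z).
z_0 = 5.090000: f = 14.348100, f' = 10.180000 → z_1 = 5.090000 - (14.348100)/(10.180000) = 3.680560
z_1 = 3.680560: f = 1.986521, f' = 7.361120 → z_2 = 3.680560 - (1.986521)/(7.361120) = 3.410693

3.41069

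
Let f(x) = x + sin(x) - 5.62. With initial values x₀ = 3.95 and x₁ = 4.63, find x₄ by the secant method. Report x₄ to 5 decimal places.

f(x_0) = -2.393188, f(x_1) = -1.986608
x_2 = 4.630000 - (-1.986608)·(4.630000 - 3.950000)/(-1.986608 - (-2.393188)) = 7.952576; f(x_2) = 3.327719
x_3 = 7.952576 - (3.327719)·(7.952576 - 4.630000)/(3.327719 - (-1.986608)) = 5.872049; f(x_3) = -0.147602
x_4 = 5.872049 - (-0.147602)·(5.872049 - 7.952576)/(-0.147602 - (3.327719)) = 5.960412; f(x_4) = 0.023214

5.96041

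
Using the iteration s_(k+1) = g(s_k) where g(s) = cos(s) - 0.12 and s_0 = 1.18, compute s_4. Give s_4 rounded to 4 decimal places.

0.7362

s_1 = g(1.180000) = 0.260925
s_2 = g(0.260925) = 0.846152
s_3 = g(0.846152) = 0.542869
s_4 = g(0.542869) = 0.736230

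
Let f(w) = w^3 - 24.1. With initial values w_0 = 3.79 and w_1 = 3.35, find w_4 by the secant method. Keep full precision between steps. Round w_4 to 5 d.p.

2.88906

Secant update: w_(k+1) = w_k − f(w_k)·(w_k − w_(k-1))/(f(w_k) − f(w_(k-1))).
f(w_0) = 30.339939, f(w_1) = 13.495375
w_2 = 3.350000 - (13.495375)·(3.350000 - 3.790000)/(13.495375 - (30.339939)) = 2.997485; f(w_2) = 2.832146
w_3 = 2.997485 - (2.832146)·(2.997485 - 3.350000)/(2.832146 - (13.495375)) = 2.903857; f(w_3) = 0.386441
w_4 = 2.903857 - (0.386441)·(2.903857 - 2.997485)/(0.386441 - (2.832146)) = 2.889063; f(w_4) = 0.014100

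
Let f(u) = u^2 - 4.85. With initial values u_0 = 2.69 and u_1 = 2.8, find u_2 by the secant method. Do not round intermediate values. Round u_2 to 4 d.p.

f(u_0) = 2.386100, f(u_1) = 2.990000
u_2 = 2.800000 - (2.990000)·(2.800000 - 2.690000)/(2.990000 - (2.386100)) = 2.255373; f(u_2) = 0.236709

2.2554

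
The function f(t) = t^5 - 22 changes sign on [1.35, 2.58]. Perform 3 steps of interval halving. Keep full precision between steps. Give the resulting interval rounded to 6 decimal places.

[1.811250, 1.965000]

f(1.350000) = -17.515967, f(2.580000) = 92.313765 (opposite signs)
step 1: m = 1.965000, f(m) = 7.296300 > 0 → root in [1.350000, 1.965000]
step 2: m = 1.657500, f(m) = -9.489701 < 0 → root in [1.657500, 1.965000]
step 3: m = 1.811250, f(m) = -2.506403 < 0 → root in [1.811250, 1.965000]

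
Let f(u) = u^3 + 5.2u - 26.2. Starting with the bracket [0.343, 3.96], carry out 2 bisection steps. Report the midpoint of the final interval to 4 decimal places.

f(0.343000) = -24.376046, f(3.960000) = 56.491136 (opposite signs)
step 1: m = 2.151500, f(m) = -5.053009 < 0 → root in [2.151500, 3.960000]
step 2: m = 3.055750, f(m) = 18.223296 > 0 → root in [2.151500, 3.055750]
Midpoint of [2.151500, 3.055750] = 2.603625

2.6036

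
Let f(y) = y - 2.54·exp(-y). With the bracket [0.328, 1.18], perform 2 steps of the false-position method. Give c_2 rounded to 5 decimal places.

f(0.328000) = -1.501722, f(1.180000) = 0.399512
step 1: c = 1.000967, f(c) = 0.067456 > 0 → new bracket [0.328000, 1.000967]
step 2: c = 0.972037, f(c) = 0.011126 > 0 → new bracket [0.328000, 0.972037]

0.97204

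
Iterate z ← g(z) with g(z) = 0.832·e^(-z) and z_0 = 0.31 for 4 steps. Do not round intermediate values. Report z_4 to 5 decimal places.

0.48998

z_1 = g(0.310000) = 0.610228
z_2 = g(0.610228) = 0.451965
z_3 = g(0.451965) = 0.529465
z_4 = g(0.529465) = 0.489981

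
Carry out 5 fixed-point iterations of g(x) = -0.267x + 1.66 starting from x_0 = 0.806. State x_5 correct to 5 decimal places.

x_1 = g(0.806000) = 1.444798
x_2 = g(1.444798) = 1.274239
x_3 = g(1.274239) = 1.319778
x_4 = g(1.319778) = 1.307619
x_5 = g(1.307619) = 1.310866

1.31087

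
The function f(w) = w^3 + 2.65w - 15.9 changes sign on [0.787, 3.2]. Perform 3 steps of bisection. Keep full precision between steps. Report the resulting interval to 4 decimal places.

[1.9935, 2.2951]

f(0.787000) = -13.327007, f(3.200000) = 25.348000 (opposite signs)
step 1: m = 1.993500, f(m) = -2.694972 < 0 → root in [1.993500, 3.200000]
step 2: m = 2.596750, f(m) = 8.491560 > 0 → root in [1.993500, 2.596750]
step 3: m = 2.295125, f(m) = 2.271879 > 0 → root in [1.993500, 2.295125]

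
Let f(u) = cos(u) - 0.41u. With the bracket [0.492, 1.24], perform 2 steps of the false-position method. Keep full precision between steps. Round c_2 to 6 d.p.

f(0.492000) = 0.679670, f(1.240000) = -0.183604
step 1: c = 1.080913, f(c) = 0.027349 > 0 → new bracket [1.080913, 1.240000]
step 2: c = 1.101538, f(c) = 0.000595 > 0 → new bracket [1.101538, 1.240000]

1.101538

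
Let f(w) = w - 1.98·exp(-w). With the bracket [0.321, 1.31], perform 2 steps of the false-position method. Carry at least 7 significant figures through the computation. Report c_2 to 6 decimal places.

f(0.321000) = -1.115338, f(1.310000) = 0.775756
step 1: c = 0.904297, f(c) = 0.102740 > 0 → new bracket [0.321000, 0.904297]
step 2: c = 0.855098, f(c) = 0.013120 > 0 → new bracket [0.321000, 0.855098]

0.855098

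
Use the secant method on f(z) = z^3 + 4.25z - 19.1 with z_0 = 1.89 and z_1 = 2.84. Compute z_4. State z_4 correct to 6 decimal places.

f(z_0) = -4.316231, f(z_1) = 15.876304
z_2 = 2.840000 - (15.876304)·(2.840000 - 1.890000)/(15.876304 - (-4.316231)) = 2.093066; f(z_2) = -1.034902
z_3 = 2.093066 - (-1.034902)·(2.093066 - 2.840000)/(-1.034902 - (15.876304)) = 2.138776; f(z_3) = -0.226671
z_4 = 2.138776 - (-0.226671)·(2.138776 - 2.093066)/(-0.226671 - (-1.034902)) = 2.151595; f(z_4) = 0.004790

2.151595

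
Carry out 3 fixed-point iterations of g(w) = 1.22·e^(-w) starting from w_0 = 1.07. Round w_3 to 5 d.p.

w_1 = g(1.070000) = 0.418470
w_2 = g(0.418470) = 0.802824
w_3 = g(0.802824) = 0.546635

0.54664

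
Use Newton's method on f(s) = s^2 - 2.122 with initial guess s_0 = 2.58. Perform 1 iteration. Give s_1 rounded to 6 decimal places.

Newton update: s ← s − f(s)/f'(s).
f'(s) = 2s
s_0 = 2.580000: f = 4.534400, f' = 5.160000 → s_1 = 2.580000 - (4.534400)/(5.160000) = 1.701240

1.701240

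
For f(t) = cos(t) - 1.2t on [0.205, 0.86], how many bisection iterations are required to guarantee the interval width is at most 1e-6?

Initial width b − a = 0.86 − 0.205 = 0.655000.
After n steps the width is (b−a)/2^n; need (b−a)/2^n ≤ 1e-6.
So n ≥ log₂(0.655000/1e-6) = log₂(655000.0000) ≈ 19.3211.
Hence n = 20.

20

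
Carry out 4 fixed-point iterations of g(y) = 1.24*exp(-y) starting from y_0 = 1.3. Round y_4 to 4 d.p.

y_1 = g(1.300000) = 0.337939
y_2 = g(0.337939) = 0.884416
y_3 = g(0.884416) = 0.512065
y_4 = g(0.512065) = 0.743079

0.7431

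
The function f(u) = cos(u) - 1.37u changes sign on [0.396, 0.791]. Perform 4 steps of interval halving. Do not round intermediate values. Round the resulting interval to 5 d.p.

f(0.396000) = 0.380091, f(0.791000) = -0.380535 (opposite signs)
step 1: m = 0.593500, f(m) = 0.015893 > 0 → root in [0.593500, 0.791000]
step 2: m = 0.692250, f(m) = -0.178571 < 0 → root in [0.593500, 0.692250]
step 3: m = 0.642875, f(m) = -0.080363 < 0 → root in [0.593500, 0.642875]
step 4: m = 0.618188, f(m) = -0.031987 < 0 → root in [0.593500, 0.618188]

[0.59350, 0.61819]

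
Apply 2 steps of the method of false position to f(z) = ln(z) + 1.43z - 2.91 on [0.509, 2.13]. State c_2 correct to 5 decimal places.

False-position update: c = (a·f(b) − b·f(a))/(f(b) − f(a)); replace the endpoint whose sign matches f(c).
f(0.509000) = -2.857437, f(2.130000) = 0.892022
step 1: c = 1.744353, f(c) = 0.140809 > 0 → new bracket [0.509000, 1.744353]
step 2: c = 1.686336, f(c) = 0.024019 > 0 → new bracket [0.509000, 1.686336]

1.68634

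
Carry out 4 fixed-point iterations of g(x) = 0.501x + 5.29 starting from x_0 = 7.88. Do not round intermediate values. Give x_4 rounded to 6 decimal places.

x_1 = g(7.880000) = 9.237880
x_2 = g(9.237880) = 9.918178
x_3 = g(9.918178) = 10.259007
x_4 = g(10.259007) = 10.429763

10.429763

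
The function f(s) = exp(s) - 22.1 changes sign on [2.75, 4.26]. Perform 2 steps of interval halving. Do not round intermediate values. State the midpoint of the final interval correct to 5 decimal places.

f(2.750000) = -6.457368, f(4.260000) = 48.709983 (opposite signs)
step 1: m = 3.505000, f(m) = 11.181444 > 0 → root in [2.750000, 3.505000]
step 2: m = 3.127500, f(m) = 0.716866 > 0 → root in [2.750000, 3.127500]
Midpoint of [2.750000, 3.127500] = 2.938750

2.93875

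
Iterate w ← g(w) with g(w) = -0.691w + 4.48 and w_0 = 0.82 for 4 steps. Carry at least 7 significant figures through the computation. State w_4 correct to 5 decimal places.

2.23226

w_1 = g(0.820000) = 3.913380
w_2 = g(3.913380) = 1.775854
w_3 = g(1.775854) = 3.252885
w_4 = g(3.252885) = 2.232257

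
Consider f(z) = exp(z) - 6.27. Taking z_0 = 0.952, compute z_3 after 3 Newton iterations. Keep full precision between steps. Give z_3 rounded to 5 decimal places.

1.84283

f'(z) = exp(z)
z_0 = 0.952000: f = -3.679114, f' = 2.590886 → z_1 = 0.952000 - (-3.679114)/(2.590886) = 2.372021
z_1 = 2.372021: f = 4.449037, f' = 10.719037 → z_2 = 2.372021 - (4.449037)/(10.719037) = 1.956962
z_2 = 1.956962: f = 0.807792, f' = 7.077792 → z_3 = 1.956962 - (0.807792)/(7.077792) = 1.842831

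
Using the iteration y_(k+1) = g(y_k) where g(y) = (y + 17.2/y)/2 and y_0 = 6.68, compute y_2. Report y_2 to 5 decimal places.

y_1 = g(6.680000) = 4.627425
y_2 = g(4.627425) = 4.172198

4.17220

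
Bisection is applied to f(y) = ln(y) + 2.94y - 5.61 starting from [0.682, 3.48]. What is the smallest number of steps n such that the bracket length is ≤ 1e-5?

19

Initial width b − a = 3.48 − 0.682 = 2.798000.
After n steps the width is (b−a)/2^n; need (b−a)/2^n ≤ 1e-5.
So n ≥ log₂(2.798000/1e-5) = log₂(279800.0000) ≈ 18.0940.
Hence n = 19.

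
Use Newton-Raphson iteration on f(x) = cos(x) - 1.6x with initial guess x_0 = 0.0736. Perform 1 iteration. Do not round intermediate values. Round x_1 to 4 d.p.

0.5992

f'(x) = -sin(x) - 1.6
x_0 = 0.073600: f = 0.879533, f' = -1.673534 → x_1 = 0.073600 - (0.879533)/(-1.673534) = 0.599154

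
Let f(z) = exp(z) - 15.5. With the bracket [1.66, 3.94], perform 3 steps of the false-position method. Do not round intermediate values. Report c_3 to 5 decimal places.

2.59504

False-position update: c = (a·f(b) − b·f(a))/(f(b) − f(a)); replace the endpoint whose sign matches f(c).
f(1.660000) = -10.240689, f(3.940000) = 35.918601
step 1: c = 2.165830, f(c) = -6.778159 < 0 → new bracket [2.165830, 3.940000]
step 2: c = 2.447482, f(c) = -3.940798 < 0 → new bracket [2.447482, 3.940000]
step 3: c = 2.595043, f(c) = -2.102832 < 0 → new bracket [2.595043, 3.940000]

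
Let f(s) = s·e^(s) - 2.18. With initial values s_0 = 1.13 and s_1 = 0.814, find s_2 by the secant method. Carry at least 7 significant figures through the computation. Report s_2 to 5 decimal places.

0.87923

Secant update: s_(k+1) = s_k − f(s_k)·(s_k − s_(k-1))/(f(s_k) − f(s_(k-1))).
f(s_0) = 1.318092, f(s_1) = -0.342869
s_2 = 0.814000 - (-0.342869)·(0.814000 - 1.130000)/(-0.342869 - (1.318092)) = 0.879231; f(s_2) = -0.061890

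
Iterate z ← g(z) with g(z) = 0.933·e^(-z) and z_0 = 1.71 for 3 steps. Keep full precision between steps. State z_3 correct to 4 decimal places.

z_1 = g(1.710000) = 0.168748
z_2 = g(0.168748) = 0.788126
z_3 = g(0.788126) = 0.424232

0.4242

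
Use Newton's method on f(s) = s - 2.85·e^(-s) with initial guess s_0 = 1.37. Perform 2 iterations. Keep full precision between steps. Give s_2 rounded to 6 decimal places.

Newton update: s ← s − f(s)/f'(s).
f'(s) = 1 + 2.85·e^(-s)
s_0 = 1.370000: f = 0.645795, f' = 1.724205 → s_1 = 1.370000 - (0.645795)/(1.724205) = 0.995453
s_1 = 0.995453: f = -0.057781, f' = 2.053234 → s_2 = 0.995453 - (-0.057781)/(2.053234) = 1.023595

1.023595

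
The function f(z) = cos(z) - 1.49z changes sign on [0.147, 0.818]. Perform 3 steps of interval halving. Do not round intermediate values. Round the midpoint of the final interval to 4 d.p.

0.5244

f(0.147000) = 0.770185, f(0.818000) = -0.535138 (opposite signs)
step 1: m = 0.482500, f(m) = 0.166913 > 0 → root in [0.482500, 0.818000]
step 2: m = 0.650250, f(m) = -0.172940 < 0 → root in [0.482500, 0.650250]
step 3: m = 0.566375, f(m) = -0.000047 < 0 → root in [0.482500, 0.566375]
Midpoint of [0.482500, 0.566375] = 0.524438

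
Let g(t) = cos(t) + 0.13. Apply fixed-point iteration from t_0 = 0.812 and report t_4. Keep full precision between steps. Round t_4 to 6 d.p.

0.814519

t_1 = g(0.812000) = 0.818048
t_2 = g(0.818048) = 0.813647
t_3 = g(0.813647) = 0.816853
t_4 = g(0.816853) = 0.814519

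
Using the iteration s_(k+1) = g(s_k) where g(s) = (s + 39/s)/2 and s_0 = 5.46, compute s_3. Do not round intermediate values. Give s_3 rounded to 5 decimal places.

s_1 = g(5.460000) = 6.301429
s_2 = g(6.301429) = 6.245251
s_3 = g(6.245251) = 6.244998

6.24500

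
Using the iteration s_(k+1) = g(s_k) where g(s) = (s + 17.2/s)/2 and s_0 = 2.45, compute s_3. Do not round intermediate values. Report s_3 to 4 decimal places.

4.1474

s_1 = g(2.450000) = 4.735204
s_2 = g(4.735204) = 4.183786
s_3 = g(4.183786) = 4.147447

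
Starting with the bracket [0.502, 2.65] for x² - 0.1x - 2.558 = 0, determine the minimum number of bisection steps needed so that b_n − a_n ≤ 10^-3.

12

Initial width b − a = 2.65 − 0.502 = 2.148000.
After n steps the width is (b−a)/2^n; need (b−a)/2^n ≤ 10^-3.
So n ≥ log₂(2.148000/10^-3) = log₂(2148.0000) ≈ 11.0688.
Hence n = 12.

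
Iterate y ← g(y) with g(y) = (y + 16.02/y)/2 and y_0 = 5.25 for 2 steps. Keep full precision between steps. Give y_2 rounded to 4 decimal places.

4.0051

y_1 = g(5.250000) = 4.150714
y_2 = g(4.150714) = 4.005145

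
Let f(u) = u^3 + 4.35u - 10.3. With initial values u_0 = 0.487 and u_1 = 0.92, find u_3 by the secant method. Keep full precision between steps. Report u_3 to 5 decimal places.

1.45276

f(u_0) = -8.066049, f(u_1) = -5.519312
u_2 = 0.920000 - (-5.519312)·(0.920000 - 0.487000)/(-5.519312 - (-8.066049)) = 1.858402; f(u_2) = 4.202329
u_3 = 1.858402 - (4.202329)·(1.858402 - 0.920000)/(4.202329 - (-5.519312)) = 1.452763; f(u_3) = -0.914394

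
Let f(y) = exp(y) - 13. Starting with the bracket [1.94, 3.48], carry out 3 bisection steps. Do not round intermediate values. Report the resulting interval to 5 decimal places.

[2.51750, 2.71000]

f(1.940000) = -6.041249, f(3.480000) = 19.459722 (opposite signs)
step 1: m = 2.710000, f(m) = 2.029276 > 0 → root in [1.940000, 2.710000]
step 2: m = 2.325000, f(m) = -2.773320 < 0 → root in [2.325000, 2.710000]
step 3: m = 2.517500, f(m) = -0.602436 < 0 → root in [2.517500, 2.710000]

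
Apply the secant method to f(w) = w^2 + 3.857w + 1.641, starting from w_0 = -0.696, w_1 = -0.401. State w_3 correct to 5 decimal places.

f(w_0) = -0.559056, f(w_1) = 0.255144
w_2 = -0.401000 - (0.255144)·(-0.401000 - -0.696000)/(0.255144 - (-0.559056)) = -0.493443; f(w_2) = -0.018725
w_3 = -0.493443 - (-0.018725)·(-0.493443 - -0.401000)/(-0.018725 - (0.255144)) = -0.487123; f(w_3) = -0.000544

-0.48712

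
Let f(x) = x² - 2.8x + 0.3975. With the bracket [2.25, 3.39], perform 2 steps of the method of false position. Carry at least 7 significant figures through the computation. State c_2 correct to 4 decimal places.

2.6254

f(2.250000) = -0.840000, f(3.390000) = 2.397600
step 1: c = 2.545775, f(c) = -0.249700 < 0 → new bracket [2.545775, 3.390000]
step 2: c = 2.625404, f(c) = -0.060884 < 0 → new bracket [2.625404, 3.390000]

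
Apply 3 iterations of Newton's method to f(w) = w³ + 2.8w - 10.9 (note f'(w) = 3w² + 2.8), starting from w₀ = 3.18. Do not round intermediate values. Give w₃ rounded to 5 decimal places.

w_0 = 3.180000: f = 30.161432, f' = 33.137200 → w_1 = 3.180000 - (30.161432)/(33.137200) = 2.269801
w_1 = 2.269801: f = 7.149458, f' = 18.255996 → w_2 = 2.269801 - (7.149458)/(18.255996) = 1.878179
w_2 = 1.878179: f = 0.984283, f' = 13.382669 → w_3 = 1.878179 - (0.984283)/(13.382669) = 1.804630

1.80463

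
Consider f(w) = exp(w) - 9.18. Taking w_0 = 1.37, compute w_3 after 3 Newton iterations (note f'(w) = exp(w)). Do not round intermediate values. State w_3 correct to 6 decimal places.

2.221956

w_0 = 1.370000: f = -5.244649, f' = 3.935351 → w_1 = 1.370000 - (-5.244649)/(3.935351) = 2.702702
w_1 = 2.702702: f = 5.739989, f' = 14.919989 → w_2 = 2.702702 - (5.739989)/(14.919989) = 2.317984
w_2 = 2.317984: f = 0.975179, f' = 10.155179 → w_3 = 2.317984 - (0.975179)/(10.155179) = 2.221956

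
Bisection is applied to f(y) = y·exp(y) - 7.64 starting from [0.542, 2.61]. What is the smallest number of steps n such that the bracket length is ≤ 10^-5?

18

Initial width b − a = 2.61 − 0.542 = 2.068000.
After n steps the width is (b−a)/2^n; need (b−a)/2^n ≤ 10^-5.
So n ≥ log₂(2.068000/10^-5) = log₂(206800.0000) ≈ 17.6579.
Hence n = 18.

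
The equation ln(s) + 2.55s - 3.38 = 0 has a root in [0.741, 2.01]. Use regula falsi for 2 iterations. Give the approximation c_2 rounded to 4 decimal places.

1.2431

f(0.741000) = -1.790205, f(2.010000) = 2.443635
step 1: c = 1.277574, f(c) = 0.122778 > 0 → new bracket [0.741000, 1.277574]
step 2: c = 1.243136, f(c) = 0.007635 > 0 → new bracket [0.741000, 1.243136]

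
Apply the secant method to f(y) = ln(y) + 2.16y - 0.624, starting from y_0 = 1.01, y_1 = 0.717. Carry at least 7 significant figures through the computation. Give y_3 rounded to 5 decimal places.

0.55966

f(y_0) = 1.567550, f(y_1) = 0.592041
y_2 = 0.717000 - (0.592041)·(0.717000 - 1.010000)/(0.592041 - (1.567550)) = 0.539177; f(y_2) = -0.077088
y_3 = 0.539177 - (-0.077088)·(0.539177 - 0.717000)/(-0.077088 - (0.592041)) = 0.559664; f(y_3) = 0.004454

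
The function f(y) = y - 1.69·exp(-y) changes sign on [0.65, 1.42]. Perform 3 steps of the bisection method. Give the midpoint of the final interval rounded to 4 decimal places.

0.7944

f(0.650000) = -0.232257, f(1.420000) = 1.011503 (opposite signs)
step 1: m = 1.035000, f(m) = 0.434667 > 0 → root in [0.650000, 1.035000]
step 2: m = 0.842500, f(m) = 0.114731 > 0 → root in [0.650000, 0.842500]
step 3: m = 0.746250, f(m) = -0.055049 < 0 → root in [0.746250, 0.842500]
Midpoint of [0.746250, 0.842500] = 0.794375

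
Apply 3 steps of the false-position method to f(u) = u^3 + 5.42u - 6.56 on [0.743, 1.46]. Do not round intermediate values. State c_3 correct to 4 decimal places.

False-position update: c = (a·f(b) − b·f(a))/(f(b) − f(a)); replace the endpoint whose sign matches f(c).
f(0.743000) = -2.122768, f(1.460000) = 4.465336
step 1: c = 0.974026, f(c) = -0.356693 < 0 → new bracket [0.974026, 1.460000]
step 2: c = 1.009974, f(c) = -0.055716 < 0 → new bracket [1.009974, 1.460000]
step 3: c = 1.015520, f(c) = -0.008592 < 0 → new bracket [1.015520, 1.460000]

1.0155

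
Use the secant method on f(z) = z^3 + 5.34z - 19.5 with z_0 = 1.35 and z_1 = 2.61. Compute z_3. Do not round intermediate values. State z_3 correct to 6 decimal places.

f(z_0) = -9.830625, f(z_1) = 12.216981
z_2 = 2.610000 - (12.216981)·(2.610000 - 1.350000)/(12.216981 - (-9.830625)) = 1.911811; f(z_2) = -2.303219
z_3 = 1.911811 - (-2.303219)·(1.911811 - 2.610000)/(-2.303219 - (12.216981)) = 2.022559; f(z_3) = -0.425763

2.022559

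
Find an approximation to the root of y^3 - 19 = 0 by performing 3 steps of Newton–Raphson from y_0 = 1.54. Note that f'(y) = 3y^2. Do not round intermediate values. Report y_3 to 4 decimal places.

y_0 = 1.540000: f = -15.347736, f' = 7.114800 → y_1 = 1.540000 - (-15.347736)/(7.114800) = 3.697156
y_1 = 3.697156: f = 31.536301, f' = 41.006895 → y_2 = 3.697156 - (31.536301)/(41.006895) = 2.928108
y_2 = 2.928108: f = 6.105051, f' = 25.721443 → y_3 = 2.928108 - (6.105051)/(25.721443) = 2.690755

2.6908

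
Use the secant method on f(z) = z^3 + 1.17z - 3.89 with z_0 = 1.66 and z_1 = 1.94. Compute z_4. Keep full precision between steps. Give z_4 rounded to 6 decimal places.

f(z_0) = 2.626496, f(z_1) = 5.681184
z_2 = 1.940000 - (5.681184)·(1.940000 - 1.660000)/(5.681184 - (2.626496)) = 1.419249; f(z_2) = 0.629270
z_3 = 1.419249 - (0.629270)·(1.419249 - 1.940000)/(0.629270 - (5.681184)) = 1.354384; f(z_3) = 0.179052
z_4 = 1.354384 - (0.179052)·(1.354384 - 1.419249)/(0.179052 - (0.629270)) = 1.328587; f(z_4) = 0.009594

1.328587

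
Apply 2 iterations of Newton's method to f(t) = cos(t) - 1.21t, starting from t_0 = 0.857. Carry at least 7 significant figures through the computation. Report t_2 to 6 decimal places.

Newton update: t ← t − f(t)/f'(t).
f'(t) = -sin(t) - 1.21
t_0 = 0.857000: f = -0.382262, f' = -1.965882 → t_1 = 0.857000 - (-0.382262)/(-1.965882) = 0.662552
t_1 = 0.662552: f = -0.013263, f' = -1.825131 → t_2 = 0.662552 - (-0.013263)/(-1.825131) = 0.655285

0.655285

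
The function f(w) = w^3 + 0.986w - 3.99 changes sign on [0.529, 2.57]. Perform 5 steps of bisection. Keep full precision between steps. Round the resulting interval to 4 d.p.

[1.3582, 1.4219]

f(0.529000) = -3.320370, f(2.570000) = 15.518613 (opposite signs)
step 1: m = 1.549500, f(m) = 1.258079 > 0 → root in [0.529000, 1.549500]
step 2: m = 1.039250, f(m) = -1.842867 < 0 → root in [1.039250, 1.549500]
step 3: m = 1.294375, f(m) = -0.545142 < 0 → root in [1.294375, 1.549500]
step 4: m = 1.421937, f(m) = 0.287055 > 0 → root in [1.294375, 1.421937]
step 5: m = 1.358156, f(m) = -0.145619 < 0 → root in [1.358156, 1.421937]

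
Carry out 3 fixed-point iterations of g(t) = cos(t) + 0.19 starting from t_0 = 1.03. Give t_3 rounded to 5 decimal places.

t_1 = g(1.030000) = 0.704819
t_2 = g(0.704819) = 0.951729
t_3 = g(0.951729) = 0.770276

0.77028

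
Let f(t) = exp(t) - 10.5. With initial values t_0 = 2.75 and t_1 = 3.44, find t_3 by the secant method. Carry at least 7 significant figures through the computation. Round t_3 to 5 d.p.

Secant update: t_(k+1) = t_k − f(t_k)·(t_k − t_(k-1))/(f(t_k) − f(t_(k-1))).
f(t_0) = 5.142632, f(t_1) = 20.686958
t_2 = 3.440000 - (20.686958)·(3.440000 - 2.750000)/(20.686958 - (5.142632)) = 2.521723; f(t_2) = 1.950027
t_3 = 2.521723 - (1.950027)·(2.521723 - 3.440000)/(1.950027 - (20.686958)) = 2.426154; f(t_3) = 0.815280

2.42615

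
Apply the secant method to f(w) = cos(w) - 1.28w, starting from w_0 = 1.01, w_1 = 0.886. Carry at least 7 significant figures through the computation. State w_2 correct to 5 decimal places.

f(w_0) = -0.760939, f(w_1) = -0.501565
w_2 = 0.886000 - (-0.501565)·(0.886000 - 1.010000)/(-0.501565 - (-0.760939)) = 0.646215; f(w_2) = -0.028787

0.64622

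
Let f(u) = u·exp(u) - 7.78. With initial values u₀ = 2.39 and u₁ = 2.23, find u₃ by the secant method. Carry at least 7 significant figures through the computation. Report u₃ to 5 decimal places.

f(u_0) = 18.303251, f(u_1) = 12.958701
u_2 = 2.230000 - (12.958701)·(2.230000 - 2.390000)/(12.958701 - (18.303251)) = 1.842055; f(u_2) = 3.842426
u_3 = 1.842055 - (3.842426)·(1.842055 - 2.230000)/(3.842426 - (12.958701)) = 1.678539; f(u_3) = 1.213153

1.67854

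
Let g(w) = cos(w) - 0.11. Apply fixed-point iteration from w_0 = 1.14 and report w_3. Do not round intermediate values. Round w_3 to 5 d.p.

0.55518

w_1 = g(1.140000) = 0.307595
w_2 = g(0.307595) = 0.843065
w_3 = g(0.843065) = 0.555178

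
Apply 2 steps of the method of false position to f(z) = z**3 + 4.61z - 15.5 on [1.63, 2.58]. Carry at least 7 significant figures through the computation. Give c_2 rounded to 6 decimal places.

1.878729

False-position update: c = (a·f(b) − b·f(a))/(f(b) − f(a)); replace the endpoint whose sign matches f(c).
f(1.630000) = -3.654953, f(2.580000) = 13.567312
step 1: c = 1.831611, f(c) = -0.911581 < 0 → new bracket [1.831611, 2.580000]
step 2: c = 1.878729, f(c) = -0.207848 < 0 → new bracket [1.878729, 2.580000]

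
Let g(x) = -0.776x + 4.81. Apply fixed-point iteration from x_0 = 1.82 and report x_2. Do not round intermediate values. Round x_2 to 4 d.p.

2.1734

x_1 = g(1.820000) = 3.397680
x_2 = g(3.397680) = 2.173400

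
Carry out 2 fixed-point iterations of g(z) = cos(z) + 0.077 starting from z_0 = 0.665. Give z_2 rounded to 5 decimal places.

z_1 = g(0.665000) = 0.863917
z_2 = g(0.863917) = 0.726464

0.72646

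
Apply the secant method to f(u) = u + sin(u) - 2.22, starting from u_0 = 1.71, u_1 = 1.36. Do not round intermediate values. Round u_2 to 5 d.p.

f(u_0) = 0.480327, f(u_1) = 0.117865
u_2 = 1.360000 - (0.117865)·(1.360000 - 1.710000)/(0.117865 - (0.480327)) = 1.246188; f(u_2) = -0.026037

1.24619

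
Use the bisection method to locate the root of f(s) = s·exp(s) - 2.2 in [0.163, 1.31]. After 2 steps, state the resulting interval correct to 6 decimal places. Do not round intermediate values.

f(0.163000) = -2.008143, f(1.310000) = 2.655088 (opposite signs)
step 1: m = 0.736500, f(m) = -0.661737 < 0 → root in [0.736500, 1.310000]
step 2: m = 1.023250, f(m) = 0.646909 > 0 → root in [0.736500, 1.023250]

[0.736500, 1.023250]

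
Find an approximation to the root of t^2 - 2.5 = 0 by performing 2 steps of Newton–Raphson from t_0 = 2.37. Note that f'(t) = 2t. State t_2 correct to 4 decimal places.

1.5862

Newton update: t ← t − f(t)/f'(t).
t_0 = 2.370000: f = 3.116900, f' = 4.740000 → t_1 = 2.370000 - (3.116900)/(4.740000) = 1.712426
t_1 = 1.712426: f = 0.432403, f' = 3.424852 → t_2 = 1.712426 - (0.432403)/(3.424852) = 1.586172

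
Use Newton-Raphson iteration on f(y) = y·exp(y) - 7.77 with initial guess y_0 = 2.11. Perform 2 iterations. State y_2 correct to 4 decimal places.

1.6017

Newton update: y ← y − f(y)/f'(y).
f'(y) = (y + 1)·exp(y)
y_0 = 2.110000: f = 9.633789, f' = 25.652030 → y_1 = 2.110000 - (9.633789)/(25.652030) = 1.734443
y_1 = 1.734443: f = 2.056963, f' = 15.492737 → y_2 = 1.734443 - (2.056963)/(15.492737) = 1.601674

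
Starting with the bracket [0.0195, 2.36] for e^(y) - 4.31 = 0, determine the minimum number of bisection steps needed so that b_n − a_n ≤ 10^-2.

8

Initial width b − a = 2.36 − 0.0195 = 2.340500.
After n steps the width is (b−a)/2^n; need (b−a)/2^n ≤ 10^-2.
So n ≥ log₂(2.340500/10^-2) = log₂(234.0500) ≈ 7.8707.
Hence n = 8.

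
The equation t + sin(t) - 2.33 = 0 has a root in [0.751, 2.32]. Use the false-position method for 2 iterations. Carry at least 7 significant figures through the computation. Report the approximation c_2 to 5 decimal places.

1.40830

False-position update: c = (a·f(b) − b·f(a))/(f(b) − f(a)); replace the endpoint whose sign matches f(c).
f(0.751000) = -0.896630, f(2.320000) = 0.722231
step 1: c = 1.620013, f(c) = 0.288803 > 0 → new bracket [0.751000, 1.620013]
step 2: c = 1.408299, f(c) = 0.065125 > 0 → new bracket [0.751000, 1.408299]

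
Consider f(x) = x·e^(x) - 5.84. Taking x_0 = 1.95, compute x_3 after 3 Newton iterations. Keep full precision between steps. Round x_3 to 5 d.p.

1.41669

f'(x) = (x + 1)·e^(x)
x_0 = 1.950000: f = 7.865941, f' = 20.734628 → x_1 = 1.950000 - (7.865941)/(20.734628) = 1.570637
x_1 = 1.570637: f = 1.714316, f' = 12.364029 → x_2 = 1.570637 - (1.714316)/(12.364029) = 1.431984
x_2 = 1.431984: f = 0.155714, f' = 10.182712 → x_3 = 1.431984 - (0.155714)/(10.182712) = 1.416692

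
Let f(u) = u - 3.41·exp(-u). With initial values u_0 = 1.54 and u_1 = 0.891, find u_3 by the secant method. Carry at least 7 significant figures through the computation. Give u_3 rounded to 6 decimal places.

f(u_0) = 0.808960, f(u_1) = -0.507936
u_2 = 0.891000 - (-0.507936)·(0.891000 - 1.540000)/(-0.507936 - (0.808960)) = 1.141324; f(u_2) = 0.052184
u_3 = 1.141324 - (0.052184)·(1.141324 - 0.891000)/(0.052184 - (-0.507936)) = 1.118002; f(u_3) = 0.003163

1.118002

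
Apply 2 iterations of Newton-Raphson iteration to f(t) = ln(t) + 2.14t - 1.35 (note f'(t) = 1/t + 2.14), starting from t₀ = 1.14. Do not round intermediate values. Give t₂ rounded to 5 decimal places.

t_0 = 1.140000: f = 1.220628, f' = 3.017193 → t_1 = 1.140000 - (1.220628)/(3.017193) = 0.735442
t_1 = 0.735442: f = -0.083436, f' = 3.499726 → t_2 = 0.735442 - (-0.083436)/(3.499726) = 0.759283

0.75928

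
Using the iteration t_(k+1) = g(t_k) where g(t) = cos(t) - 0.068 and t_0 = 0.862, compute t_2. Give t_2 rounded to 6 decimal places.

0.766859

t_1 = g(0.862000) = 0.582920
t_2 = g(0.582920) = 0.766859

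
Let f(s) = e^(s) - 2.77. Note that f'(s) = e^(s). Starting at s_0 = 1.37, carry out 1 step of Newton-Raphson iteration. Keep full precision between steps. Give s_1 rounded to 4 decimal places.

s_0 = 1.370000: f = 1.165351, f' = 3.935351 → s_1 = 1.370000 - (1.165351)/(3.935351) = 1.073876

1.0739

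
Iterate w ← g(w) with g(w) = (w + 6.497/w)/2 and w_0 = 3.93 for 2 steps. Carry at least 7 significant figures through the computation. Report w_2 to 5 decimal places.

w_1 = g(3.930000) = 2.791590
w_2 = g(2.791590) = 2.559469

2.55947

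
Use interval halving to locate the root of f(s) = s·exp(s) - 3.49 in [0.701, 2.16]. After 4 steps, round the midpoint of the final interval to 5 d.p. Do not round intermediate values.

f(0.701000) = -2.076947, f(2.160000) = 15.239657 (opposite signs)
step 1: m = 1.430500, f(m) = 2.490619 > 0 → root in [0.701000, 1.430500]
step 2: m = 1.065750, f(m) = -0.396111 < 0 → root in [1.065750, 1.430500]
step 3: m = 1.248125, f(m) = 0.858224 > 0 → root in [1.065750, 1.248125]
step 4: m = 1.156937, f(m) = 0.189268 > 0 → root in [1.065750, 1.156937]
Midpoint of [1.065750, 1.156937] = 1.111344

1.11134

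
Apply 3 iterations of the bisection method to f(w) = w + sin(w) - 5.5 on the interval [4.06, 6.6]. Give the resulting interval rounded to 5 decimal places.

[5.64750, 5.96500]

f(4.060000) = -2.234636, f(6.600000) = 1.411541 (opposite signs)
step 1: m = 5.330000, f(m) = -0.985264 < 0 → root in [5.330000, 6.600000]
step 2: m = 5.965000, f(m) = 0.152157 > 0 → root in [5.330000, 5.965000]
step 3: m = 5.647500, f(m) = -0.446229 < 0 → root in [5.647500, 5.965000]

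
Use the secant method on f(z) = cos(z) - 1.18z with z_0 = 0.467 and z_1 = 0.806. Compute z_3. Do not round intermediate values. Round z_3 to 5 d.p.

0.66605

f(z_0) = 0.341863, f(z_1) = -0.258690
z_2 = 0.806000 - (-0.258690)·(0.806000 - 0.467000)/(-0.258690 - (0.341863)) = 0.659975; f(z_2) = 0.011238
z_3 = 0.659975 - (0.011238)·(0.659975 - 0.806000)/(0.011238 - (-0.258690)) = 0.666054; f(z_3) = 0.000322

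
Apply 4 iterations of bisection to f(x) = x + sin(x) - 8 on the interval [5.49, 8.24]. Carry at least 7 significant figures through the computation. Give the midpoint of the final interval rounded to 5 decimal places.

7.12281

f(5.490000) = -3.222592, f(8.240000) = 1.166415 (opposite signs)
step 1: m = 6.865000, f(m) = -0.585459 < 0 → root in [6.865000, 8.240000]
step 2: m = 7.552500, f(m) = 0.507398 > 0 → root in [6.865000, 7.552500]
step 3: m = 7.208750, f(m) = 0.007710 > 0 → root in [6.865000, 7.208750]
step 4: m = 7.036875, f(m) = -0.278791 < 0 → root in [7.036875, 7.208750]
Midpoint of [7.036875, 7.208750] = 7.122813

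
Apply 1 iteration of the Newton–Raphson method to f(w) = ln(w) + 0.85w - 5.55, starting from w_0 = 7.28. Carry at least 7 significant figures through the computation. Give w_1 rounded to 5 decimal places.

f'(w) = 1/w + 0.85
w_0 = 7.280000: f = 2.623131, f' = 0.987363 → w_1 = 7.280000 - (2.623131)/(0.987363) = 4.623295

4.62330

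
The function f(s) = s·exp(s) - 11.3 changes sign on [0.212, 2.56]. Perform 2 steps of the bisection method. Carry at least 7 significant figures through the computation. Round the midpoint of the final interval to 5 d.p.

1.67950

f(0.212000) = -11.037937, f(2.560000) = 21.815692 (opposite signs)
step 1: m = 1.386000, f(m) = -5.757632 < 0 → root in [1.386000, 2.560000]
step 2: m = 1.973000, f(m) = 2.890252 > 0 → root in [1.386000, 1.973000]
Midpoint of [1.386000, 1.973000] = 1.679500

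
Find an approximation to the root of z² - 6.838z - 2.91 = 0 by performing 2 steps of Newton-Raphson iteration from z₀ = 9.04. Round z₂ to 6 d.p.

Newton update: z ← z − f(z)/f'(z).
f'(z) = 2z - 6.838
z_0 = 9.040000: f = 16.996080, f' = 11.242000 → z_1 = 9.040000 - (16.996080)/(11.242000) = 7.528162
z_1 = 7.528162: f = 2.285653, f' = 8.218324 → z_2 = 7.528162 - (2.285653)/(8.218324) = 7.250046

7.250046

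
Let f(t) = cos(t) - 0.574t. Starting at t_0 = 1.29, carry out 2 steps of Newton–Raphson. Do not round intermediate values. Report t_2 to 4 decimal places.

f'(t) = -sin(t) - 0.574
t_0 = 1.290000: f = -0.463339, f' = -1.534835 → t_1 = 1.290000 - (-0.463339)/(-1.534835) = 0.988118
t_1 = 0.988118: f = -0.016917, f' = -1.408992 → t_2 = 0.988118 - (-0.016917)/(-1.408992) = 0.976111

0.9761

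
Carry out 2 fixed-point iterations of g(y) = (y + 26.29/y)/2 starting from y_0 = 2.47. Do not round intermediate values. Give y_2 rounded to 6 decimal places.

y_1 = g(2.470000) = 6.556862
y_2 = g(6.556862) = 5.283201

5.283201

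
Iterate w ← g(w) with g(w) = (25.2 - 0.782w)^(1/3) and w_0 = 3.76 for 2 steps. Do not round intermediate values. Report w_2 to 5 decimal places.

w_1 = g(3.760000) = 2.813021
w_2 = g(2.813021) = 2.843876

2.84388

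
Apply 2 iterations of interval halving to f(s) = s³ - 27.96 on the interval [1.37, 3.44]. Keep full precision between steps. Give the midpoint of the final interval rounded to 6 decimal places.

f(1.370000) = -25.388647, f(3.440000) = 12.747584 (opposite signs)
step 1: m = 2.405000, f(m) = -14.049420 < 0 → root in [2.405000, 3.440000]
step 2: m = 2.922500, f(m) = -2.998909 < 0 → root in [2.922500, 3.440000]
Midpoint of [2.922500, 3.440000] = 3.181250

3.181250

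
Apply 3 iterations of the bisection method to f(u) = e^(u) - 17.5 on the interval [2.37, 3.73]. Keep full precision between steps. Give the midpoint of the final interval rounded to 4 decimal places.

2.7950

f(2.370000) = -6.802608, f(3.730000) = 24.179108 (opposite signs)
step 1: m = 3.050000, f(m) = 3.615344 > 0 → root in [2.370000, 3.050000]
step 2: m = 2.710000, f(m) = -2.470724 < 0 → root in [2.710000, 3.050000]
step 3: m = 2.880000, f(m) = 0.314273 > 0 → root in [2.710000, 2.880000]
Midpoint of [2.710000, 2.880000] = 2.795000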